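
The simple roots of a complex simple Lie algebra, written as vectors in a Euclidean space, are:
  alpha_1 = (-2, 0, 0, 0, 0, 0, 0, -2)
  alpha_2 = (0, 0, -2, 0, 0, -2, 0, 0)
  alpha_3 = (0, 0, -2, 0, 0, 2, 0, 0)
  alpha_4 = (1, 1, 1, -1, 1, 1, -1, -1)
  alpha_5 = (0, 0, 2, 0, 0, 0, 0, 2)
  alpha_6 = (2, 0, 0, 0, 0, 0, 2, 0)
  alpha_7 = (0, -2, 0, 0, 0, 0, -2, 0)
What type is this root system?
type E_7

Compute the Cartan integers a_ij = 2(alpha_i, alpha_j)/(alpha_j, alpha_j); the resulting 7x7 Cartan matrix is
[[2, 0, 0, 0, -1, -1, 0], [0, 2, 0, -1, -1, 0, 0], [0, 0, 2, 0, -1, 0, 0], [0, -1, 0, 2, 0, 0, 0], [-1, -1, -1, 0, 2, 0, 0], [-1, 0, 0, 0, 0, 2, -1], [0, 0, 0, 0, 0, -1, 2]].
All simple roots have the same length, so the diagram is simply laced. The associated Dynkin diagram is a chain of 6 nodes with one extra node attached to the third node from one end (E_7), so the type is E_7.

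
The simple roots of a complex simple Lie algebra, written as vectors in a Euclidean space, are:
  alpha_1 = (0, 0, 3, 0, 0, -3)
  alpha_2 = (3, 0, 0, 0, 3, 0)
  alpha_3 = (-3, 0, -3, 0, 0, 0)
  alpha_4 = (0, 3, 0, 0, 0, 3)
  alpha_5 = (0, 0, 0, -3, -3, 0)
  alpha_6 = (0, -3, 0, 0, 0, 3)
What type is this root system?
Compute the Cartan integers a_ij = 2(alpha_i, alpha_j)/(alpha_j, alpha_j); the resulting 6x6 Cartan matrix is
[[2, 0, -1, -1, 0, -1], [0, 2, -1, 0, -1, 0], [-1, -1, 2, 0, 0, 0], [-1, 0, 0, 2, 0, 0], [0, -1, 0, 0, 2, 0], [-1, 0, 0, 0, 0, 2]].
All simple roots have the same length, so the diagram is simply laced. The associated Dynkin diagram is a chain of 4 nodes with a fork of two nodes at one end (D_6), so the type is D_6 (the algebra so(12)).

D_6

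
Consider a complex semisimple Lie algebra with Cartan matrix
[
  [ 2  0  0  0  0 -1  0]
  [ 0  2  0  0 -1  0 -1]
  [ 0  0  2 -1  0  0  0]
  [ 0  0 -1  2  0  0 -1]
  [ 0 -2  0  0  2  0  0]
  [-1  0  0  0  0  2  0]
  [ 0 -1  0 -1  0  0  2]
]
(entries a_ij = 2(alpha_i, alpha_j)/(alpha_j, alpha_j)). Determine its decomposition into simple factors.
The diagram associated to this matrix has two connected components: the simple roots {alpha_1, alpha_6} form a chain of 2 nodes with single edges (A_2), and {alpha_2, alpha_3, alpha_4, alpha_5, alpha_7} form a chain of 5 nodes with a double edge at one end; the terminal node there is the unique long simple root (C_5). A semisimple Lie algebra decomposes uniquely as the direct sum of simple ideals, one per connected component of its Dynkin diagram, so g ≅ A_2 ⊕ C_5 (dimension 8 + 55 = 63).

type A_2 + type C_5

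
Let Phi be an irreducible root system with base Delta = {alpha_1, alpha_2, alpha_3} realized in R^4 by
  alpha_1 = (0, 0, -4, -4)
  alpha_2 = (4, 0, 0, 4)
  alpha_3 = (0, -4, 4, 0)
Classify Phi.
A_3

Compute the Cartan integers a_ij = 2(alpha_i, alpha_j)/(alpha_j, alpha_j); the resulting 3x3 Cartan matrix is
[[2, -1, -1], [-1, 2, 0], [-1, 0, 2]].
All simple roots have the same length, so the diagram is simply laced. The associated Dynkin diagram is a chain of 3 nodes with single edges (A_3), so the type is A_3 (the algebra sl(4)).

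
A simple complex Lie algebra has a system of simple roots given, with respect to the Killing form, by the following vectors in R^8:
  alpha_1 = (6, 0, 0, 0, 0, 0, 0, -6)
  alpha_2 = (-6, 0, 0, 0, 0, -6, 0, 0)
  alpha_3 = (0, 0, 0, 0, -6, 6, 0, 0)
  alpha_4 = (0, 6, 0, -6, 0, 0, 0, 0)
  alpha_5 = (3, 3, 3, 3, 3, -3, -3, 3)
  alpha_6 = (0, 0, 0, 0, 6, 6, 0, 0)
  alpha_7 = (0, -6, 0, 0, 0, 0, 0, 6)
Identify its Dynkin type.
E_7

Compute the Cartan integers a_ij = 2(alpha_i, alpha_j)/(alpha_j, alpha_j); the resulting 7x7 Cartan matrix is
[[2, -1, 0, 0, 0, 0, -1], [-1, 2, -1, 0, 0, -1, 0], [0, -1, 2, 0, -1, 0, 0], [0, 0, 0, 2, 0, 0, -1], [0, 0, -1, 0, 2, 0, 0], [0, -1, 0, 0, 0, 2, 0], [-1, 0, 0, -1, 0, 0, 2]].
All simple roots have the same length, so the diagram is simply laced. The associated Dynkin diagram is a chain of 6 nodes with one extra node attached to the third node from one end (E_7), so the type is E_7.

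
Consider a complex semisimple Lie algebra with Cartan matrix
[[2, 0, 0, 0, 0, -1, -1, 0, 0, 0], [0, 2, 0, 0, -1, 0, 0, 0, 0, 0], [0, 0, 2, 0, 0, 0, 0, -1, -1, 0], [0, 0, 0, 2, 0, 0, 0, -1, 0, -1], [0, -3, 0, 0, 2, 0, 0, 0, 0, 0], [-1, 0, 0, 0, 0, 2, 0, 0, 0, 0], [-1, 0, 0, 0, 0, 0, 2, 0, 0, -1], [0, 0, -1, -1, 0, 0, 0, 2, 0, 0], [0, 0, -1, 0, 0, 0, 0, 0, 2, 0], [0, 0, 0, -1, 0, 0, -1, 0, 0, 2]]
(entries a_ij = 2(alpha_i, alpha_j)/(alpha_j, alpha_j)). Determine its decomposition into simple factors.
The diagram associated to this matrix has two connected components: the simple roots {alpha_1, alpha_3, alpha_4, alpha_6, alpha_7, alpha_8, alpha_9, alpha_10} form a chain of 8 nodes with single edges (A_8), and {alpha_2, alpha_5} form two nodes joined by a triple edge (G_2). A semisimple Lie algebra decomposes uniquely as the direct sum of simple ideals, one per connected component of its Dynkin diagram, so g ≅ A_8 ⊕ G_2 (dimension 80 + 14 = 94).

A_8 ⊕ G_2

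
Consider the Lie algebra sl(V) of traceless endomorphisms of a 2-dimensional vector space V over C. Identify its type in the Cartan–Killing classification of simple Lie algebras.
type A_1

This is sl(2), which has dimension 2^2 - 1 = 3 and rank 2 - 1 = 1 (a Cartan subalgebra is the diagonal traceless matrices). In the classification of classical Lie algebras, the special linear algebra sl(n+1) has type A_n; here n = 1, so the Dynkin diagram is a chain of 1 nodes with single edges (A_1). Hence the type is A_1.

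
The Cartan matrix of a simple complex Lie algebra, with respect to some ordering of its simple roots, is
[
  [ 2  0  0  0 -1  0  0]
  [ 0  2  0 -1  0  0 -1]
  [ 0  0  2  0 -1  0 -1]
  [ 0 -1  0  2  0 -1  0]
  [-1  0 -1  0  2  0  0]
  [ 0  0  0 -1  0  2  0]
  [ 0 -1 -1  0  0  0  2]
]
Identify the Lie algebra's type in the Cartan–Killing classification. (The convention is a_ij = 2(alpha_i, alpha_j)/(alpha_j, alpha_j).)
The matrix has rank 7 with 2's on the diagonal. Reading the off-diagonal entries as Dynkin edges (a single edge where a_ij = a_ji = -1; a double or triple edge where a_ij * a_ji = 2 or 3), the diagram is a chain of 7 nodes with single edges (A_7). One simple-root ordering that puts it in standard form is (alpha_6, alpha_4, alpha_2, alpha_7, alpha_3, alpha_5, alpha_1). So the algebra is type A_7, i.e. sl(8).

A_7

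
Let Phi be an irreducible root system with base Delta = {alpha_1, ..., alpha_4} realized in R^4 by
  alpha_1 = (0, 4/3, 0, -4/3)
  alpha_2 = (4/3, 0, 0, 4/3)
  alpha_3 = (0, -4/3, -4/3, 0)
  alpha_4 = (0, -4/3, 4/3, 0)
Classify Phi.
D4

Compute the Cartan integers a_ij = 2(alpha_i, alpha_j)/(alpha_j, alpha_j); the resulting 4x4 Cartan matrix is
[[2, -1, -1, -1], [-1, 2, 0, 0], [-1, 0, 2, 0], [-1, 0, 0, 2]].
All simple roots have the same length, so the diagram is simply laced. The associated Dynkin diagram is a chain of 2 nodes with a fork of two nodes at one end (D_4), so the type is D_4 (the algebra so(8)).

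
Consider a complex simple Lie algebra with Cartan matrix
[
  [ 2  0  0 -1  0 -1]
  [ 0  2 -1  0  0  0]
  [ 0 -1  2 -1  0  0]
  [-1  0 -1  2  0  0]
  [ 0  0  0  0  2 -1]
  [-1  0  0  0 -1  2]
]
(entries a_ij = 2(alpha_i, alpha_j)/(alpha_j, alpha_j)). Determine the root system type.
A_6

The matrix has rank 6 with 2's on the diagonal. Reading the off-diagonal entries as Dynkin edges (a single edge where a_ij = a_ji = -1; a double or triple edge where a_ij * a_ji = 2 or 3), the diagram is a chain of 6 nodes with single edges (A_6). One simple-root ordering that puts it in standard form is (alpha_2, alpha_3, alpha_4, alpha_1, alpha_6, alpha_5). So the algebra is type A_6, i.e. sl(7).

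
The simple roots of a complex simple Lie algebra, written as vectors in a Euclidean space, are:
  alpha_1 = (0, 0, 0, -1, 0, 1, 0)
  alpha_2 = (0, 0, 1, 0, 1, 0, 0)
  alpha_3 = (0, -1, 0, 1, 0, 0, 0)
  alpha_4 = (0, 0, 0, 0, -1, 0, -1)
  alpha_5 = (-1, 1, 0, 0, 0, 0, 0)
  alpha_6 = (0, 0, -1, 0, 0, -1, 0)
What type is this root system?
Compute the Cartan integers a_ij = 2(alpha_i, alpha_j)/(alpha_j, alpha_j); the resulting 6x6 Cartan matrix is
[[2, 0, -1, 0, 0, -1], [0, 2, 0, -1, 0, -1], [-1, 0, 2, 0, -1, 0], [0, -1, 0, 2, 0, 0], [0, 0, -1, 0, 2, 0], [-1, -1, 0, 0, 0, 2]].
All simple roots have the same length, so the diagram is simply laced. The associated Dynkin diagram is a chain of 6 nodes with single edges (A_6), so the type is A_6 (the algebra sl(7)).

A_6 (sl(7))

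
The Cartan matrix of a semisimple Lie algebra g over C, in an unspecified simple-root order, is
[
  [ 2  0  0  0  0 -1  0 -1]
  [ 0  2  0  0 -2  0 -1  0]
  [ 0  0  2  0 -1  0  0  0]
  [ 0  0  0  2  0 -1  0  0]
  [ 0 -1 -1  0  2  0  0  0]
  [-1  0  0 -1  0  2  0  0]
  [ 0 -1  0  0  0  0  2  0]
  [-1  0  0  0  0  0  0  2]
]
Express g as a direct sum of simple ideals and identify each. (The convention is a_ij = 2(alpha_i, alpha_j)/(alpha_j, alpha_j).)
The diagram associated to this matrix has two connected components: the simple roots {alpha_1, alpha_4, alpha_6, alpha_8} form a chain of 4 nodes with single edges (A_4), and {alpha_2, alpha_3, alpha_5, alpha_7} form a chain of 4 nodes with a double edge between the middle two (F_4). A semisimple Lie algebra decomposes uniquely as the direct sum of simple ideals, one per connected component of its Dynkin diagram, so g ≅ A_4 ⊕ F_4 (dimension 24 + 52 = 76).

A_4 + F_4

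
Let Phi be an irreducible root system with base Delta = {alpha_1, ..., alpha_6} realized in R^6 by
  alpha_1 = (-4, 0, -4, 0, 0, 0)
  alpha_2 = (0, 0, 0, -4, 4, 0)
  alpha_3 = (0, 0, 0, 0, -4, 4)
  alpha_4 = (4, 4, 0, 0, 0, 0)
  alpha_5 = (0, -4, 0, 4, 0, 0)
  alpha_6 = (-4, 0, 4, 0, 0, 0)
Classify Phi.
type D_6

Compute the Cartan integers a_ij = 2(alpha_i, alpha_j)/(alpha_j, alpha_j); the resulting 6x6 Cartan matrix is
[[2, 0, 0, -1, 0, 0], [0, 2, -1, 0, -1, 0], [0, -1, 2, 0, 0, 0], [-1, 0, 0, 2, -1, -1], [0, -1, 0, -1, 2, 0], [0, 0, 0, -1, 0, 2]].
All simple roots have the same length, so the diagram is simply laced. The associated Dynkin diagram is a chain of 4 nodes with a fork of two nodes at one end (D_6), so the type is D_6 (the algebra so(12)).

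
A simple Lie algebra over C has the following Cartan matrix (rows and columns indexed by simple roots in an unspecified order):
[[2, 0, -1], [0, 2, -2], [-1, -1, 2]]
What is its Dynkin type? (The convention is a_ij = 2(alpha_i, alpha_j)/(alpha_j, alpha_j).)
The matrix has rank 3 with 2's on the diagonal. Reading the off-diagonal entries as Dynkin edges (a single edge where a_ij = a_ji = -1; a double or triple edge where a_ij * a_ji = 2 or 3), the diagram is a chain of 3 nodes with a double edge at one end; the terminal node there is the unique long simple root (C_3). One simple-root ordering that puts it in standard form is (alpha_1, alpha_3, alpha_2). So the algebra is type C_3, i.e. sp(6).

C_3 (sp(6))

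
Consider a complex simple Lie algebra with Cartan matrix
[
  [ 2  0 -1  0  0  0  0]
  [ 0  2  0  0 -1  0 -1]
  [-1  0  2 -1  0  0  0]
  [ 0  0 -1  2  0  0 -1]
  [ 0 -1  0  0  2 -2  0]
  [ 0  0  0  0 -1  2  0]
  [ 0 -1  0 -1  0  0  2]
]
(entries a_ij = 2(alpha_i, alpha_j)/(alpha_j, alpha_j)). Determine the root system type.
B_7

The matrix has rank 7 with 2's on the diagonal. Reading the off-diagonal entries as Dynkin edges (a single edge where a_ij = a_ji = -1; a double or triple edge where a_ij * a_ji = 2 or 3), the diagram is a chain of 7 nodes with a double edge at one end; the terminal node there is the unique short simple root (B_7). One simple-root ordering that puts it in standard form is (alpha_1, alpha_3, alpha_4, alpha_7, alpha_2, alpha_5, alpha_6). So the algebra is type B_7, i.e. so(15).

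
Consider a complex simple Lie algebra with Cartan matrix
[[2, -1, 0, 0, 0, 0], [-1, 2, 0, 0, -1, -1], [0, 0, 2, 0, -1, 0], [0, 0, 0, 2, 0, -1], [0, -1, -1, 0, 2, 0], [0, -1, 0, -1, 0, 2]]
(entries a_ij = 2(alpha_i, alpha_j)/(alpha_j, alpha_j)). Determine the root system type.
The matrix has rank 6 with 2's on the diagonal. Reading the off-diagonal entries as Dynkin edges (a single edge where a_ij = a_ji = -1; a double or triple edge where a_ij * a_ji = 2 or 3), the diagram is a chain of 5 nodes with one extra node attached to the third node from one end (E_6). One simple-root ordering that puts it in standard form is (alpha_4, alpha_1, alpha_6, alpha_2, alpha_5, alpha_3). So the algebra is type E_6.

E_6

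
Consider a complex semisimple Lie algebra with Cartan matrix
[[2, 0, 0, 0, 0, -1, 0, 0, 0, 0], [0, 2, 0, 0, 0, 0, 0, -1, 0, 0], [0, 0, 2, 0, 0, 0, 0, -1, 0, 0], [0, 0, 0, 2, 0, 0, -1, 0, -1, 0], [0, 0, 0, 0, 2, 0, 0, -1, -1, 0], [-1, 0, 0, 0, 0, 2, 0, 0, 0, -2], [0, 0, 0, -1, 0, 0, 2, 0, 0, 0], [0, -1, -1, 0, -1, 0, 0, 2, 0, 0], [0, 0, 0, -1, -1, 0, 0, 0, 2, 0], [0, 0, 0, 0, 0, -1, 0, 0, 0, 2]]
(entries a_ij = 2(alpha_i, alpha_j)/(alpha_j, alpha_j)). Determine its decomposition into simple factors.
B_3 + D_7

The diagram associated to this matrix has two connected components: the simple roots {alpha_1, alpha_6, alpha_10} form a chain of 3 nodes with a double edge at one end; the terminal node there is the unique short simple root (B_3), and {alpha_2, alpha_3, alpha_4, alpha_5, alpha_7, alpha_8, alpha_9} form a chain of 5 nodes with a fork of two nodes at one end (D_7). A semisimple Lie algebra decomposes uniquely as the direct sum of simple ideals, one per connected component of its Dynkin diagram, so g ≅ B_3 ⊕ D_7 (dimension 21 + 91 = 112).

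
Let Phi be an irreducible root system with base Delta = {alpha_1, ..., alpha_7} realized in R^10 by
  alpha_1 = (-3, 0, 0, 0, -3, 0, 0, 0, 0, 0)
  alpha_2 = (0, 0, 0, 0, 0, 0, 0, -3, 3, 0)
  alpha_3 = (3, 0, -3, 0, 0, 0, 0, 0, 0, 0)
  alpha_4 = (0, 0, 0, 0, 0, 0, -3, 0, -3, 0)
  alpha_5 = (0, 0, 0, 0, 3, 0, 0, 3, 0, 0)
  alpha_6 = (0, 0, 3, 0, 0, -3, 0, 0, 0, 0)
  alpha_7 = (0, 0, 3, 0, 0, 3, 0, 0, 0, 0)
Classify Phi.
Compute the Cartan integers a_ij = 2(alpha_i, alpha_j)/(alpha_j, alpha_j); the resulting 7x7 Cartan matrix is
[[2, 0, -1, 0, -1, 0, 0], [0, 2, 0, -1, -1, 0, 0], [-1, 0, 2, 0, 0, -1, -1], [0, -1, 0, 2, 0, 0, 0], [-1, -1, 0, 0, 2, 0, 0], [0, 0, -1, 0, 0, 2, 0], [0, 0, -1, 0, 0, 0, 2]].
All simple roots have the same length, so the diagram is simply laced. The associated Dynkin diagram is a chain of 5 nodes with a fork of two nodes at one end (D_7), so the type is D_7 (the algebra so(14)).

D_7 (so(14))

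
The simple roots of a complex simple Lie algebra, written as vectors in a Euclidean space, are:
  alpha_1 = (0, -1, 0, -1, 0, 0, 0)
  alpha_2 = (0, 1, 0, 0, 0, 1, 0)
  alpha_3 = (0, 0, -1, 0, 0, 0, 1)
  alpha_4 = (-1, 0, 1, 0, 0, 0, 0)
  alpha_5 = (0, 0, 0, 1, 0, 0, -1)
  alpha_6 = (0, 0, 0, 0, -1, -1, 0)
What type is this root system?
Compute the Cartan integers a_ij = 2(alpha_i, alpha_j)/(alpha_j, alpha_j); the resulting 6x6 Cartan matrix is
[[2, -1, 0, 0, -1, 0], [-1, 2, 0, 0, 0, -1], [0, 0, 2, -1, -1, 0], [0, 0, -1, 2, 0, 0], [-1, 0, -1, 0, 2, 0], [0, -1, 0, 0, 0, 2]].
All simple roots have the same length, so the diagram is simply laced. The associated Dynkin diagram is a chain of 6 nodes with single edges (A_6), so the type is A_6 (the algebra sl(7)).

type A_6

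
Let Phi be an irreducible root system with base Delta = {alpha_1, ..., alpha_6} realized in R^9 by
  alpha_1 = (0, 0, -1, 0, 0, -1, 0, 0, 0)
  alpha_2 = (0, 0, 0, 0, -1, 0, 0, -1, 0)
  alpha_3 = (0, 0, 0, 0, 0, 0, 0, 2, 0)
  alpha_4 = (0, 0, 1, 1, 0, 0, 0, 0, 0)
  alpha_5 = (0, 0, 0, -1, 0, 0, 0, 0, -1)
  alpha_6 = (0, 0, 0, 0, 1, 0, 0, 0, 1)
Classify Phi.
Compute the Cartan integers a_ij = 2(alpha_i, alpha_j)/(alpha_j, alpha_j); the resulting 6x6 Cartan matrix is
[[2, 0, 0, -1, 0, 0], [0, 2, -1, 0, 0, -1], [0, -2, 2, 0, 0, 0], [-1, 0, 0, 2, -1, 0], [0, 0, 0, -1, 2, -1], [0, -1, 0, 0, -1, 2]].
The roots have two lengths (squared-length ratio 2:1); the short ones are alpha_{1,2,4,5,6}. The associated Dynkin diagram is a chain of 6 nodes with a double edge at one end; the terminal node there is the unique long simple root (C_6), so the type is C_6 (the algebra sp(12)).

C_6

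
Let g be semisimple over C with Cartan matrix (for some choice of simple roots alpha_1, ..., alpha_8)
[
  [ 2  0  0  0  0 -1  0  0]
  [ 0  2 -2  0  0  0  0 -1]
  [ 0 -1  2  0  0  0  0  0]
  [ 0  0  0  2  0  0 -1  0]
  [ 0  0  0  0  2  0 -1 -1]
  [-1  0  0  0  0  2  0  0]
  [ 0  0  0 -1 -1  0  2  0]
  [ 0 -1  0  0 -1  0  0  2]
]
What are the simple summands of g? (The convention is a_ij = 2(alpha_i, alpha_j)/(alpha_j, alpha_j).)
The diagram associated to this matrix has two connected components: the simple roots {alpha_1, alpha_6} form a chain of 2 nodes with single edges (A_2), and {alpha_2, alpha_3, alpha_4, alpha_5, alpha_7, alpha_8} form a chain of 6 nodes with a double edge at one end; the terminal node there is the unique short simple root (B_6). A semisimple Lie algebra decomposes uniquely as the direct sum of simple ideals, one per connected component of its Dynkin diagram, so g ≅ A_2 ⊕ B_6 (dimension 8 + 78 = 86).

A_2 (sl(3)) + B_6 (so(13))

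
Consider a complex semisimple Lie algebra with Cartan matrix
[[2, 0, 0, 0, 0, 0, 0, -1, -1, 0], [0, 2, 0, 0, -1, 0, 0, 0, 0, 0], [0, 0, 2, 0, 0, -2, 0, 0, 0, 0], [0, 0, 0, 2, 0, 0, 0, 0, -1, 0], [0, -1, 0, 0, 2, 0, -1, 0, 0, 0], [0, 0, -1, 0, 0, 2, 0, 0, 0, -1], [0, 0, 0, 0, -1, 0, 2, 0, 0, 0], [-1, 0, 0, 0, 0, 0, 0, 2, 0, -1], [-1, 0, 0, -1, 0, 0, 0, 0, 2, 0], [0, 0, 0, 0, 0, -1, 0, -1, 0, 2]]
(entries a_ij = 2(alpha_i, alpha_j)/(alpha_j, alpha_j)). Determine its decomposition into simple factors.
A3 + C7

The diagram associated to this matrix has two connected components: the simple roots {alpha_2, alpha_5, alpha_7} form a chain of 3 nodes with single edges (A_3), and {alpha_1, alpha_3, alpha_4, alpha_6, alpha_8, alpha_9, alpha_10} form a chain of 7 nodes with a double edge at one end; the terminal node there is the unique long simple root (C_7). A semisimple Lie algebra decomposes uniquely as the direct sum of simple ideals, one per connected component of its Dynkin diagram, so g ≅ A_3 ⊕ C_7 (dimension 15 + 105 = 120).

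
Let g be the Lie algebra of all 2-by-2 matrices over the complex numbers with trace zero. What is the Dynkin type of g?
A_1

This is sl(2), which has dimension 2^2 - 1 = 3 and rank 2 - 1 = 1 (a Cartan subalgebra is the diagonal traceless matrices). In the classification of classical Lie algebras, the special linear algebra sl(n+1) has type A_n; here n = 1, so the Dynkin diagram is a chain of 1 nodes with single edges (A_1). Hence the type is A_1.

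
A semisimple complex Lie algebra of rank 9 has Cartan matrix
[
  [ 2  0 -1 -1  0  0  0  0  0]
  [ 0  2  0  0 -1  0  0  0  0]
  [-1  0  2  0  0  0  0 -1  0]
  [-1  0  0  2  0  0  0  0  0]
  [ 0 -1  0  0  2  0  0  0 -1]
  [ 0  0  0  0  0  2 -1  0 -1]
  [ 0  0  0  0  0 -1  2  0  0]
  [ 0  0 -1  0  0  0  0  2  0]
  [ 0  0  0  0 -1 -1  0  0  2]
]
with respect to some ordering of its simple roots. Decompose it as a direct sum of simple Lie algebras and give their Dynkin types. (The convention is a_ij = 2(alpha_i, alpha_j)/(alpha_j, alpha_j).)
The diagram associated to this matrix has two connected components: the simple roots {alpha_1, alpha_3, alpha_4, alpha_8} form a chain of 4 nodes with single edges (A_4), and {alpha_2, alpha_5, alpha_6, alpha_7, alpha_9} form a chain of 5 nodes with single edges (A_5). A semisimple Lie algebra decomposes uniquely as the direct sum of simple ideals, one per connected component of its Dynkin diagram, so g ≅ A_4 ⊕ A_5 (dimension 24 + 35 = 59).

A4 ⊕ A5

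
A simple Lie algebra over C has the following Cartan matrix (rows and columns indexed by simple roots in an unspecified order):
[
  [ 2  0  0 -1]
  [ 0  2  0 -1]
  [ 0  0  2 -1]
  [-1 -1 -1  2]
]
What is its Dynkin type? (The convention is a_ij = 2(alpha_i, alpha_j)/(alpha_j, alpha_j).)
The matrix has rank 4 with 2's on the diagonal. Reading the off-diagonal entries as Dynkin edges (a single edge where a_ij = a_ji = -1; a double or triple edge where a_ij * a_ji = 2 or 3), the diagram is a chain of 2 nodes with a fork of two nodes at one end (D_4). One simple-root ordering that puts it in standard form is (alpha_2, alpha_4, alpha_1, alpha_3). So the algebra is type D_4, i.e. so(8).

D_4 (so(8))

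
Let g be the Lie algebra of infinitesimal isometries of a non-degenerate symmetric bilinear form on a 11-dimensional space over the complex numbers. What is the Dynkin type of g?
This is so(11) with 11 odd, which has dimension 11(11-1)/2 = 55 and rank (11-1)/2 = 5. In the classification of classical Lie algebras, the orthogonal algebra so(2n+1) in an odd number of variables has type B_n; here n = 5, so the Dynkin diagram is a chain of 5 nodes with a double edge at one end; the terminal node there is the unique short simple root (B_5). Hence the type is B_5.

B_5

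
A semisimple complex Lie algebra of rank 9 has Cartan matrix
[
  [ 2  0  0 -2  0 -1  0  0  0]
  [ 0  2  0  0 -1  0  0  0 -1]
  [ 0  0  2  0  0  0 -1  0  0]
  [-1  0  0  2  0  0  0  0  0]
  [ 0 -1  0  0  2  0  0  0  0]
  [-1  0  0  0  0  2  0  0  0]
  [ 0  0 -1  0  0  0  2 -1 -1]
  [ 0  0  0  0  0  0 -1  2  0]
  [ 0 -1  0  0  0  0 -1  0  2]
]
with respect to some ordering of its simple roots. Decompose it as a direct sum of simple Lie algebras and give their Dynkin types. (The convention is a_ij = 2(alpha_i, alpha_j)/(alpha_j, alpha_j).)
The diagram associated to this matrix has two connected components: the simple roots {alpha_1, alpha_4, alpha_6} form a chain of 3 nodes with a double edge at one end; the terminal node there is the unique short simple root (B_3), and {alpha_2, alpha_3, alpha_5, alpha_7, alpha_8, alpha_9} form a chain of 4 nodes with a fork of two nodes at one end (D_6). A semisimple Lie algebra decomposes uniquely as the direct sum of simple ideals, one per connected component of its Dynkin diagram, so g ≅ B_3 ⊕ D_6 (dimension 21 + 66 = 87).

B_3 (so(7)) ⊕ D_6 (so(12))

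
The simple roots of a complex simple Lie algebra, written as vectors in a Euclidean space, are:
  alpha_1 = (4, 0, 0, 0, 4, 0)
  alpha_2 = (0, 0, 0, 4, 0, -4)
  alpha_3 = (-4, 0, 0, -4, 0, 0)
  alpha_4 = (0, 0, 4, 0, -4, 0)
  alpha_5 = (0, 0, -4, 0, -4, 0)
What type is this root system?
Compute the Cartan integers a_ij = 2(alpha_i, alpha_j)/(alpha_j, alpha_j); the resulting 5x5 Cartan matrix is
[[2, 0, -1, -1, -1], [0, 2, -1, 0, 0], [-1, -1, 2, 0, 0], [-1, 0, 0, 2, 0], [-1, 0, 0, 0, 2]].
All simple roots have the same length, so the diagram is simply laced. The associated Dynkin diagram is a chain of 3 nodes with a fork of two nodes at one end (D_5), so the type is D_5 (the algebra so(10)).

type D_5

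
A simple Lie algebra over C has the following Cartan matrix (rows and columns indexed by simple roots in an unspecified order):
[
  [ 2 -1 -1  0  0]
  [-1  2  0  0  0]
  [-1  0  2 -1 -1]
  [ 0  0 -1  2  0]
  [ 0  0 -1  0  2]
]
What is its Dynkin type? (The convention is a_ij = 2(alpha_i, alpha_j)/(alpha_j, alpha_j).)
The matrix has rank 5 with 2's on the diagonal. Reading the off-diagonal entries as Dynkin edges (a single edge where a_ij = a_ji = -1; a double or triple edge where a_ij * a_ji = 2 or 3), the diagram is a chain of 3 nodes with a fork of two nodes at one end (D_5). One simple-root ordering that puts it in standard form is (alpha_2, alpha_1, alpha_3, alpha_5, alpha_4). So the algebra is type D_5, i.e. so(10).

type D_5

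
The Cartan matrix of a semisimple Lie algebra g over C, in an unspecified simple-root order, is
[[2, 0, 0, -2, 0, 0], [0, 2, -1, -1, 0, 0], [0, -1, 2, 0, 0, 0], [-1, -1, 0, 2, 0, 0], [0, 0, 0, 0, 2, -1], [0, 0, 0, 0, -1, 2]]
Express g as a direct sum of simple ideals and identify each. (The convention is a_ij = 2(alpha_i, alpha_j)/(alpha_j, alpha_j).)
A2 + C4

The diagram associated to this matrix has two connected components: the simple roots {alpha_5, alpha_6} form a chain of 2 nodes with single edges (A_2), and {alpha_1, alpha_2, alpha_3, alpha_4} form a chain of 4 nodes with a double edge at one end; the terminal node there is the unique long simple root (C_4). A semisimple Lie algebra decomposes uniquely as the direct sum of simple ideals, one per connected component of its Dynkin diagram, so g ≅ A_2 ⊕ C_4 (dimension 8 + 36 = 44).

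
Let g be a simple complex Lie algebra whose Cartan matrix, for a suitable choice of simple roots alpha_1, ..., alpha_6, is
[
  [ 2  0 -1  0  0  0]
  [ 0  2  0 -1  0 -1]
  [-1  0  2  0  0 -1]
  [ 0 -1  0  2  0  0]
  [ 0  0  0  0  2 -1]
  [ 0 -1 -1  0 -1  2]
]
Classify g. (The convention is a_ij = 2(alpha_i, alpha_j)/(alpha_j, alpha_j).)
E_6

The matrix has rank 6 with 2's on the diagonal. Reading the off-diagonal entries as Dynkin edges (a single edge where a_ij = a_ji = -1; a double or triple edge where a_ij * a_ji = 2 or 3), the diagram is a chain of 5 nodes with one extra node attached to the third node from one end (E_6). One simple-root ordering that puts it in standard form is (alpha_1, alpha_5, alpha_3, alpha_6, alpha_2, alpha_4). So the algebra is type E_6.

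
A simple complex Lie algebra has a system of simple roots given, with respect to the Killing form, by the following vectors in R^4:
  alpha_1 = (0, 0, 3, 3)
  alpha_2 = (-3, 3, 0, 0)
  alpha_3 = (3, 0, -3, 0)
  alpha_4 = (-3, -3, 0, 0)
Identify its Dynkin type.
Compute the Cartan integers a_ij = 2(alpha_i, alpha_j)/(alpha_j, alpha_j); the resulting 4x4 Cartan matrix is
[[2, 0, -1, 0], [0, 2, -1, 0], [-1, -1, 2, -1], [0, 0, -1, 2]].
All simple roots have the same length, so the diagram is simply laced. The associated Dynkin diagram is a chain of 2 nodes with a fork of two nodes at one end (D_4), so the type is D_4 (the algebra so(8)).

D4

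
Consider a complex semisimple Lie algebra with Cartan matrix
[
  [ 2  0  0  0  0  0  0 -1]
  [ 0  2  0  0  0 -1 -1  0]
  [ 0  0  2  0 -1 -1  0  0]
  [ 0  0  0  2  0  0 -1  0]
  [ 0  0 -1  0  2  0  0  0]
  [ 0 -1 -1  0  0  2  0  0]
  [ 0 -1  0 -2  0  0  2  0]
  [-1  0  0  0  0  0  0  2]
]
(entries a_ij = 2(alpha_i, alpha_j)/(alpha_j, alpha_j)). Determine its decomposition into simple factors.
A_2 (sl(3)) ⊕ B_6 (so(13))

The diagram associated to this matrix has two connected components: the simple roots {alpha_1, alpha_8} form a chain of 2 nodes with single edges (A_2), and {alpha_2, alpha_3, alpha_4, alpha_5, alpha_6, alpha_7} form a chain of 6 nodes with a double edge at one end; the terminal node there is the unique short simple root (B_6). A semisimple Lie algebra decomposes uniquely as the direct sum of simple ideals, one per connected component of its Dynkin diagram, so g ≅ A_2 ⊕ B_6 (dimension 8 + 78 = 86).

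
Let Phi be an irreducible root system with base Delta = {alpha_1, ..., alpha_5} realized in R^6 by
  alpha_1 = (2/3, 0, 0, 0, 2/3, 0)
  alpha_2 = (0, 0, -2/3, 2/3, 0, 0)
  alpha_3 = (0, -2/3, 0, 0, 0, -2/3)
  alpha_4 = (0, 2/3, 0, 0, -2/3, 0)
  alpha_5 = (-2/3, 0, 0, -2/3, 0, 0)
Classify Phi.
Compute the Cartan integers a_ij = 2(alpha_i, alpha_j)/(alpha_j, alpha_j); the resulting 5x5 Cartan matrix is
[[2, 0, 0, -1, -1], [0, 2, 0, 0, -1], [0, 0, 2, -1, 0], [-1, 0, -1, 2, 0], [-1, -1, 0, 0, 2]].
All simple roots have the same length, so the diagram is simply laced. The associated Dynkin diagram is a chain of 5 nodes with single edges (A_5), so the type is A_5 (the algebra sl(6)).

A_5 (sl(6))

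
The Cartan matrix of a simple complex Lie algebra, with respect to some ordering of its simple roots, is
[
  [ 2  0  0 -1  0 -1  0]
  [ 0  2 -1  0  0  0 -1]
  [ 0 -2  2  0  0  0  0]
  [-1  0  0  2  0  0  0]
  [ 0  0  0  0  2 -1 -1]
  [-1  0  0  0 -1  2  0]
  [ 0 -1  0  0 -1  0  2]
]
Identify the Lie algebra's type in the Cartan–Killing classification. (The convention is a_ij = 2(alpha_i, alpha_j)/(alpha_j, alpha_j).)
type C_7

The matrix has rank 7 with 2's on the diagonal. Reading the off-diagonal entries as Dynkin edges (a single edge where a_ij = a_ji = -1; a double or triple edge where a_ij * a_ji = 2 or 3), the diagram is a chain of 7 nodes with a double edge at one end; the terminal node there is the unique long simple root (C_7). One simple-root ordering that puts it in standard form is (alpha_4, alpha_1, alpha_6, alpha_5, alpha_7, alpha_2, alpha_3). So the algebra is type C_7, i.e. sp(14).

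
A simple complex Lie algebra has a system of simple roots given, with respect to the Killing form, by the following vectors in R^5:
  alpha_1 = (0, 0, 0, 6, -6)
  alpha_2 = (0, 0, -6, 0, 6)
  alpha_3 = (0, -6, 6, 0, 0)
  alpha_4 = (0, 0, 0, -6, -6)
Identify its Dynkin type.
Compute the Cartan integers a_ij = 2(alpha_i, alpha_j)/(alpha_j, alpha_j); the resulting 4x4 Cartan matrix is
[[2, -1, 0, 0], [-1, 2, -1, -1], [0, -1, 2, 0], [0, -1, 0, 2]].
All simple roots have the same length, so the diagram is simply laced. The associated Dynkin diagram is a chain of 2 nodes with a fork of two nodes at one end (D_4), so the type is D_4 (the algebra so(8)).

D_4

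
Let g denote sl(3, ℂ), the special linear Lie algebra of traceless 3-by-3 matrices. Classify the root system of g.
This is sl(3), which has dimension 3^2 - 1 = 8 and rank 3 - 1 = 2 (a Cartan subalgebra is the diagonal traceless matrices). In the classification of classical Lie algebras, the special linear algebra sl(n+1) has type A_n; here n = 2, so the Dynkin diagram is a chain of 2 nodes with single edges (A_2). Hence the type is A_2.

A2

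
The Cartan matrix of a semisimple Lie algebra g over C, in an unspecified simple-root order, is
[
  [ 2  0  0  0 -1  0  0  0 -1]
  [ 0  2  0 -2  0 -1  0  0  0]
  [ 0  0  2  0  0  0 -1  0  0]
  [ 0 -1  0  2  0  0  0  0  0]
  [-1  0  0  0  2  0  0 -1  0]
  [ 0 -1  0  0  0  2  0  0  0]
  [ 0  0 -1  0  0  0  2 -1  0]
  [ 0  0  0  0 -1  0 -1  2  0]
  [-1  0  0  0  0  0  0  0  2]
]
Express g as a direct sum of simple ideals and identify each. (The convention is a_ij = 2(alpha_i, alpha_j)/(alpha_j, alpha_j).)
The diagram associated to this matrix has two connected components: the simple roots {alpha_1, alpha_3, alpha_5, alpha_7, alpha_8, alpha_9} form a chain of 6 nodes with single edges (A_6), and {alpha_2, alpha_4, alpha_6} form a chain of 3 nodes with a double edge at one end; the terminal node there is the unique short simple root (B_3). A semisimple Lie algebra decomposes uniquely as the direct sum of simple ideals, one per connected component of its Dynkin diagram, so g ≅ A_6 ⊕ B_3 (dimension 48 + 21 = 69).

A6 ⊕ B3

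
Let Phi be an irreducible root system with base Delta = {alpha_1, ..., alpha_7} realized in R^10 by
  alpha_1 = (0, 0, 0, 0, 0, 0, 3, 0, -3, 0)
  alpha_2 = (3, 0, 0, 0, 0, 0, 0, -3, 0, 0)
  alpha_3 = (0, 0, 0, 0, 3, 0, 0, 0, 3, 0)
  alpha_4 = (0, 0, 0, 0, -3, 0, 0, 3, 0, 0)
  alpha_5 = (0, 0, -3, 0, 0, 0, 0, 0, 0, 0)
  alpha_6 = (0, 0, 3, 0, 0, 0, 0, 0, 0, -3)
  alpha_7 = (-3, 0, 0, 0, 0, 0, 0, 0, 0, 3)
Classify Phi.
Compute the Cartan integers a_ij = 2(alpha_i, alpha_j)/(alpha_j, alpha_j); the resulting 7x7 Cartan matrix is
[[2, 0, -1, 0, 0, 0, 0], [0, 2, 0, -1, 0, 0, -1], [-1, 0, 2, -1, 0, 0, 0], [0, -1, -1, 2, 0, 0, 0], [0, 0, 0, 0, 2, -1, 0], [0, 0, 0, 0, -2, 2, -1], [0, -1, 0, 0, 0, -1, 2]].
The roots have two lengths (squared-length ratio 2:1); the short ones are alpha_{5}. The associated Dynkin diagram is a chain of 7 nodes with a double edge at one end; the terminal node there is the unique short simple root (B_7), so the type is B_7 (the algebra so(15)).

B7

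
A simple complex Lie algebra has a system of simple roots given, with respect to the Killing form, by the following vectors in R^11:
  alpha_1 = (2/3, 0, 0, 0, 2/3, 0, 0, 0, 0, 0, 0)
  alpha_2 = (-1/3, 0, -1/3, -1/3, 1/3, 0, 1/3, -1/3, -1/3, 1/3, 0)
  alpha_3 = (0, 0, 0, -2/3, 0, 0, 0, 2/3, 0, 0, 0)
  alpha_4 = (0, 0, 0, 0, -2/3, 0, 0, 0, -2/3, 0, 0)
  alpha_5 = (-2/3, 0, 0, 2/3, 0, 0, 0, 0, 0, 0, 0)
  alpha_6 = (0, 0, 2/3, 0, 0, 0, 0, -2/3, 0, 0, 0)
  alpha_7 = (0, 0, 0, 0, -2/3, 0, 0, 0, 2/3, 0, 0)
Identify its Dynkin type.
Compute the Cartan integers a_ij = 2(alpha_i, alpha_j)/(alpha_j, alpha_j); the resulting 7x7 Cartan matrix is
[[2, 0, 0, -1, -1, 0, -1], [0, 2, 0, 0, 0, 0, -1], [0, 0, 2, 0, -1, -1, 0], [-1, 0, 0, 2, 0, 0, 0], [-1, 0, -1, 0, 2, 0, 0], [0, 0, -1, 0, 0, 2, 0], [-1, -1, 0, 0, 0, 0, 2]].
All simple roots have the same length, so the diagram is simply laced. The associated Dynkin diagram is a chain of 6 nodes with one extra node attached to the third node from one end (E_7), so the type is E_7.

E7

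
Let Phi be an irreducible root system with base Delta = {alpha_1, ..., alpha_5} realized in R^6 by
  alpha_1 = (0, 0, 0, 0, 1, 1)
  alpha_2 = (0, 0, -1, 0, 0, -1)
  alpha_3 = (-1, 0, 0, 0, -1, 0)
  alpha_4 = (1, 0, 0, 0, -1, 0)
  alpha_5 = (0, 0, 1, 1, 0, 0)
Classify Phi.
Compute the Cartan integers a_ij = 2(alpha_i, alpha_j)/(alpha_j, alpha_j); the resulting 5x5 Cartan matrix is
[[2, -1, -1, -1, 0], [-1, 2, 0, 0, -1], [-1, 0, 2, 0, 0], [-1, 0, 0, 2, 0], [0, -1, 0, 0, 2]].
All simple roots have the same length, so the diagram is simply laced. The associated Dynkin diagram is a chain of 3 nodes with a fork of two nodes at one end (D_5), so the type is D_5 (the algebra so(10)).

D_5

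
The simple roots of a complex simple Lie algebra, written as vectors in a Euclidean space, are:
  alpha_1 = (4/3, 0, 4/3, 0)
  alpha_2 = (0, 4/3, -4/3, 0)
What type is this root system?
Compute the Cartan integers a_ij = 2(alpha_i, alpha_j)/(alpha_j, alpha_j); the resulting 2x2 Cartan matrix is
[[2, -1], [-1, 2]].
All simple roots have the same length, so the diagram is simply laced. The associated Dynkin diagram is a chain of 2 nodes with single edges (A_2), so the type is A_2 (the algebra sl(3)).

type A_2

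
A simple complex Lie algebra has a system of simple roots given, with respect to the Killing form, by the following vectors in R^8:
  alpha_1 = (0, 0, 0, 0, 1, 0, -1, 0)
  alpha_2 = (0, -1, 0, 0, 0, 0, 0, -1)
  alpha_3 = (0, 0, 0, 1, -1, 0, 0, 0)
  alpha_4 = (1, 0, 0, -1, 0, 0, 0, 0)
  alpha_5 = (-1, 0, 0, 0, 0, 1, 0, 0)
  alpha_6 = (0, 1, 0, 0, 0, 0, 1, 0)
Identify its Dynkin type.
Compute the Cartan integers a_ij = 2(alpha_i, alpha_j)/(alpha_j, alpha_j); the resulting 6x6 Cartan matrix is
[[2, 0, -1, 0, 0, -1], [0, 2, 0, 0, 0, -1], [-1, 0, 2, -1, 0, 0], [0, 0, -1, 2, -1, 0], [0, 0, 0, -1, 2, 0], [-1, -1, 0, 0, 0, 2]].
All simple roots have the same length, so the diagram is simply laced. The associated Dynkin diagram is a chain of 6 nodes with single edges (A_6), so the type is A_6 (the algebra sl(7)).

A6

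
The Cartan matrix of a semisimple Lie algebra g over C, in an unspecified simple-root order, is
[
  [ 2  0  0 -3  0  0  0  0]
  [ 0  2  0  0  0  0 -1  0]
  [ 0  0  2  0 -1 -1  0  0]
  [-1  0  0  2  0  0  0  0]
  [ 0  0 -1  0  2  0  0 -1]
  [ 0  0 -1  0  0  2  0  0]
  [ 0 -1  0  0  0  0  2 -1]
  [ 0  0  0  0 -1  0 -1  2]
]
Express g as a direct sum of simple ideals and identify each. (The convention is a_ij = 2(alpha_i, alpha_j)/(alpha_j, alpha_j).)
The diagram associated to this matrix has two connected components: the simple roots {alpha_2, alpha_3, alpha_5, alpha_6, alpha_7, alpha_8} form a chain of 6 nodes with single edges (A_6), and {alpha_1, alpha_4} form two nodes joined by a triple edge (G_2). A semisimple Lie algebra decomposes uniquely as the direct sum of simple ideals, one per connected component of its Dynkin diagram, so g ≅ A_6 ⊕ G_2 (dimension 48 + 14 = 62).

A_6 (sl(7)) ⊕ G_2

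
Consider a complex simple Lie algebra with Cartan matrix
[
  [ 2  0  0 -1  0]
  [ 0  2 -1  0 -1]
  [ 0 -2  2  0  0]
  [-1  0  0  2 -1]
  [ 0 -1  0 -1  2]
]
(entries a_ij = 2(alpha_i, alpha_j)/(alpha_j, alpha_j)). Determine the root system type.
The matrix has rank 5 with 2's on the diagonal. Reading the off-diagonal entries as Dynkin edges (a single edge where a_ij = a_ji = -1; a double or triple edge where a_ij * a_ji = 2 or 3), the diagram is a chain of 5 nodes with a double edge at one end; the terminal node there is the unique long simple root (C_5). One simple-root ordering that puts it in standard form is (alpha_1, alpha_4, alpha_5, alpha_2, alpha_3). So the algebra is type C_5, i.e. sp(10).

C_5 (sp(10))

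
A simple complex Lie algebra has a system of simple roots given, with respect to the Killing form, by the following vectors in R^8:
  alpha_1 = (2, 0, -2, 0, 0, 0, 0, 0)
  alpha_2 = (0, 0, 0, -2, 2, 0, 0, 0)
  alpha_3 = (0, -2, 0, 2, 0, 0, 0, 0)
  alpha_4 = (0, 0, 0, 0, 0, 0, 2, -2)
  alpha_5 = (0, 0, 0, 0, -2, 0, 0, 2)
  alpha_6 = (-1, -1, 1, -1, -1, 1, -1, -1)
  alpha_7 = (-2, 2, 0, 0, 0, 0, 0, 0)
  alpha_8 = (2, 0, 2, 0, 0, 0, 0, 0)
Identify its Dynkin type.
Compute the Cartan integers a_ij = 2(alpha_i, alpha_j)/(alpha_j, alpha_j); the resulting 8x8 Cartan matrix is
[[2, 0, 0, 0, 0, -1, -1, 0], [0, 2, -1, 0, -1, 0, 0, 0], [0, -1, 2, 0, 0, 0, -1, 0], [0, 0, 0, 2, -1, 0, 0, 0], [0, -1, 0, -1, 2, 0, 0, 0], [-1, 0, 0, 0, 0, 2, 0, 0], [-1, 0, -1, 0, 0, 0, 2, -1], [0, 0, 0, 0, 0, 0, -1, 2]].
All simple roots have the same length, so the diagram is simply laced. The associated Dynkin diagram is a chain of 7 nodes with one extra node attached to the third node from one end (E_8), so the type is E_8.

E_8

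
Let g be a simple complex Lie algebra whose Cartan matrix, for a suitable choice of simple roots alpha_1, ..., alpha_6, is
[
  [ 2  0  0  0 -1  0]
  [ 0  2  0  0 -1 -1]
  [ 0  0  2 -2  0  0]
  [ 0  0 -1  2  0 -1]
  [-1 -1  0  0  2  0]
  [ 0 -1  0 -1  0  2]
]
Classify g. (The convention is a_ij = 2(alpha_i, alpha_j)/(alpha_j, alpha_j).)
type C_6

The matrix has rank 6 with 2's on the diagonal. Reading the off-diagonal entries as Dynkin edges (a single edge where a_ij = a_ji = -1; a double or triple edge where a_ij * a_ji = 2 or 3), the diagram is a chain of 6 nodes with a double edge at one end; the terminal node there is the unique long simple root (C_6). One simple-root ordering that puts it in standard form is (alpha_1, alpha_5, alpha_2, alpha_6, alpha_4, alpha_3). So the algebra is type C_6, i.e. sp(12).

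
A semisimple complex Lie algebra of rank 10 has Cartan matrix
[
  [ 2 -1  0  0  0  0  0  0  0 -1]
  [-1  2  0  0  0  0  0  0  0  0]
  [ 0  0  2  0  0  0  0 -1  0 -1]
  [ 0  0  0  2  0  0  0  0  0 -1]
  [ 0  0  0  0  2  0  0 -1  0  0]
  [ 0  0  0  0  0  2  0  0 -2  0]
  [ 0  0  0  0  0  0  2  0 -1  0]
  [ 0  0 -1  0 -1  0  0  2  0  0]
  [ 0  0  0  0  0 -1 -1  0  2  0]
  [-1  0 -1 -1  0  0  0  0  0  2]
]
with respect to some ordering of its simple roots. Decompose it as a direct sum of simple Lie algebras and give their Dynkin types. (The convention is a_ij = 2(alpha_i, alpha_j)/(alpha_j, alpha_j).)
C3 ⊕ E7

The diagram associated to this matrix has two connected components: the simple roots {alpha_6, alpha_7, alpha_9} form a chain of 3 nodes with a double edge at one end; the terminal node there is the unique long simple root (C_3), and {alpha_1, alpha_2, alpha_3, alpha_4, alpha_5, alpha_8, alpha_10} form a chain of 6 nodes with one extra node attached to the third node from one end (E_7). A semisimple Lie algebra decomposes uniquely as the direct sum of simple ideals, one per connected component of its Dynkin diagram, so g ≅ C_3 ⊕ E_7 (dimension 21 + 133 = 154).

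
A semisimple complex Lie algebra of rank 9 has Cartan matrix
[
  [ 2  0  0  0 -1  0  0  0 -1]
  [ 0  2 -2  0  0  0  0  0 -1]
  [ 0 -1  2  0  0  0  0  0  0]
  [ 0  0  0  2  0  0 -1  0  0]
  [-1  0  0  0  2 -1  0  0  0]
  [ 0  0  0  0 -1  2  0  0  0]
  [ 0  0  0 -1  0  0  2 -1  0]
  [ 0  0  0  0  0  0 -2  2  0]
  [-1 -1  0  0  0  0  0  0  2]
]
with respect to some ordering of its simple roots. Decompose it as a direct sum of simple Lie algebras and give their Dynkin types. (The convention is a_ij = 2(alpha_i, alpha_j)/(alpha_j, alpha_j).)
B6 + C3

The diagram associated to this matrix has two connected components: the simple roots {alpha_1, alpha_2, alpha_3, alpha_5, alpha_6, alpha_9} form a chain of 6 nodes with a double edge at one end; the terminal node there is the unique short simple root (B_6), and {alpha_4, alpha_7, alpha_8} form a chain of 3 nodes with a double edge at one end; the terminal node there is the unique long simple root (C_3). A semisimple Lie algebra decomposes uniquely as the direct sum of simple ideals, one per connected component of its Dynkin diagram, so g ≅ B_6 ⊕ C_3 (dimension 78 + 21 = 99).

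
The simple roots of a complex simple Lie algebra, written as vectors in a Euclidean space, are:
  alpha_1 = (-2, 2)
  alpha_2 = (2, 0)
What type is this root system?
B_2

Compute the Cartan integers a_ij = 2(alpha_i, alpha_j)/(alpha_j, alpha_j); the resulting 2x2 Cartan matrix is
[[2, -2], [-1, 2]].
The roots have two lengths (squared-length ratio 2:1); the short ones are alpha_{2}. The associated Dynkin diagram is a chain of 2 nodes with a double edge at one end; the terminal node there is the unique short simple root (B_2), so the type is B_2 (the algebra so(5)).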